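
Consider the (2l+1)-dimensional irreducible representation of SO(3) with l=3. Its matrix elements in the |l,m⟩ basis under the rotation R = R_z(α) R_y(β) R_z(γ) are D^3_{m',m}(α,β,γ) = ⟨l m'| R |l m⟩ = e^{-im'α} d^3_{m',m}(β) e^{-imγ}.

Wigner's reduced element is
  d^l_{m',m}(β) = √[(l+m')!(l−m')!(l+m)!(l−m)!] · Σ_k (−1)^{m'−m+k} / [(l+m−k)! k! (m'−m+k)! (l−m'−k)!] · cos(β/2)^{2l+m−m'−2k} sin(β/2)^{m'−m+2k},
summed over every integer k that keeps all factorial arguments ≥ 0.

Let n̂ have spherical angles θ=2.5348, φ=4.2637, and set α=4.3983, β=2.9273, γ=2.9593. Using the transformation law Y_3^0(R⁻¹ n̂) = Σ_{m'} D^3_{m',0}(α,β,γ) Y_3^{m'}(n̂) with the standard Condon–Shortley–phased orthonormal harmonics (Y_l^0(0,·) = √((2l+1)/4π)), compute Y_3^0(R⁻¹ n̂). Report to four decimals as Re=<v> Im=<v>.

Need the full column D^3_{m',0} for m'=−3..3 at α=4.3983, β=2.9273, γ=2.9593.
cos(β/2)=0.106941, sin(β/2)=0.994265
d^3_{-3,0}: single k=3 term ⇒ +0.005376;  D = +0.004349+0.003161i
d^3_{-2,0}: k∈[2..3] ⇒ +0.000708 -0.061216 = -0.060507;  D = +0.048956-0.035558i
d^3_{-1,0}: k∈[1..3] ⇒ +0.000048 -0.012493 +0.359955 = +0.347510;  D = -0.107363-0.330510i
d^3_{0,0}: k∈[0..3] ⇒ +0.000001 -0.001164 +0.100587 -0.966081 = -0.866656;  D = -0.866656+0.000000i
d^3_{1,0}: k∈[0..2] ⇒ -0.000048 +0.012493 -0.359955 = -0.347510;  D = +0.107363-0.330510i
d^3_{2,0}: k∈[0..1] ⇒ +0.000708 -0.061216 = -0.060507;  D = +0.048956+0.035558i
d^3_{3,0}: single k=0 term ⇒ -0.005376;  D = -0.004349+0.003161i
Y_3^{m'}(θ=2.5348,φ=4.2637) and Σ D·Y over m':
  (+0.0043+0.0032i)·(+0.0754-0.0172i)  (+0.0490-0.0356i)·(+0.1703+0.2134i)  (-0.1074-0.3305i)·(-0.1898+0.3942i)  (-0.8667+0.0000i)·(-0.1147+0.0000i)  (+0.1074-0.3305i)·(+0.1898+0.3942i)  (+0.0490+0.0356i)·(+0.1703-0.2134i)  (-0.0043+0.0032i)·(-0.0754-0.0172i)
Y_3^0(R⁻¹ n̂) = +0.433359+0.000000i

Re=0.4334 Im=0.0000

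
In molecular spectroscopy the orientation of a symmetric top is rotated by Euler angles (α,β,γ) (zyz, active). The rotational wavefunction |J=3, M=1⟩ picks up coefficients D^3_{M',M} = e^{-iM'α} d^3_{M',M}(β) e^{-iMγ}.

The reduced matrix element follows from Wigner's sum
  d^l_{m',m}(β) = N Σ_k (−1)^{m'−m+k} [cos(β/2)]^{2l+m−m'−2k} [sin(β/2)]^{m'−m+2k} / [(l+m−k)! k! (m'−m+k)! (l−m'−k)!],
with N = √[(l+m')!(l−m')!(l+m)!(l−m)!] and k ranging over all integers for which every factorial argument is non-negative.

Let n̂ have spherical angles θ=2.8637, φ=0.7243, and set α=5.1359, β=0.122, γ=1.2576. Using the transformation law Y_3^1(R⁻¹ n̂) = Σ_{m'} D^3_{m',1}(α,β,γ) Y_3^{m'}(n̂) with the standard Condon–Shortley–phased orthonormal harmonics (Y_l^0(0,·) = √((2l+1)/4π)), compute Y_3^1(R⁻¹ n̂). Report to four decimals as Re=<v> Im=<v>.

Need the full column D^3_{m',1} for m'=−3..3 at α=5.1359, β=0.122, γ=1.2576.
cos(β/2)=0.998140, sin(β/2)=0.060962
d^3_{-3,1}: single k=4 term ⇒ +0.000053;  D = -0.000001+0.000053i
d^3_{-2,1}: k∈[3..4] ⇒ +0.001425 -0.000003 = +0.001422;  D = -0.001304+0.000568i
d^3_{-1,1}: k∈[2..4] ⇒ +0.022133 -0.000110 +0.000000 = +0.022023;  D = -0.016312-0.014796i
d^3_{0,1}: k∈[1..3] ⇒ +0.209223 -0.002341 +0.000003 = +0.206884;  D = +0.063741-0.196820i
d^3_{1,1}: k∈[0..2] ⇒ +0.988892 -0.029511 +0.000083 = +0.959464;  D = +0.953632-0.105628i
d^3_{2,1}: k∈[0..1] ⇒ -0.190993 +0.001425 = -0.189568;  D = -0.096458-0.163193i
d^3_{3,1}: single k=0 term ⇒ +0.014287;  D = -0.008225+0.011682i
Y_3^{m'}(θ=2.8637,φ=0.7243) and Σ D·Y over m':
  (-0.0000+0.0001i)·(-0.0049-0.0071i)  (-0.0013+0.0006i)·(-0.0090+0.0734i)  (-0.0163-0.0148i)·(+0.2406-0.2129i)  (+0.0637-0.1968i)·(-0.5827+0.0000i)  (+0.9536-0.1056i)·(-0.2406-0.2129i)  (-0.0965-0.1632i)·(-0.0090-0.0734i)  (-0.0082+0.0117i)·(+0.0049-0.0071i)
Y_3^1(R⁻¹ n̂) = -0.307262-0.054428i

Re=-0.3073 Im=-0.0544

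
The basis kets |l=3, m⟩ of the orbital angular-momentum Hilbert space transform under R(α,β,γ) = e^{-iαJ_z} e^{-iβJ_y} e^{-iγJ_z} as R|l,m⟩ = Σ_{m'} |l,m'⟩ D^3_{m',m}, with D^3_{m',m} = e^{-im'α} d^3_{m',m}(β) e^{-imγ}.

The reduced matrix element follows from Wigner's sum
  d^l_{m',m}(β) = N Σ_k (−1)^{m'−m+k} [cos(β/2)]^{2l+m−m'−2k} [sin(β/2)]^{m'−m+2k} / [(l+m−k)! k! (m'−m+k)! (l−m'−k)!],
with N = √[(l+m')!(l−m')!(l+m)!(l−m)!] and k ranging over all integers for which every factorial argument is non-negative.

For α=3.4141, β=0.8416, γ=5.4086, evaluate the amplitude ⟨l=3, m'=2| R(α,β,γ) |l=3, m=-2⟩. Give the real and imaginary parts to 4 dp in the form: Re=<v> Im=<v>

Re=-0.0737 Im=-0.0835

D^3_{2,-2}(3.4141,0.8416,5.4086) = e^{-i·2·3.4141}·d^3_{2,-2}(0.8416)·e^{-i·-2·5.4086}. Compute d first:
With c≡cos(β/2)=0.912762 and s≡sin(β/2)=0.408491, N=[120·1·1·120]^{1/2}=120.000000
The bounds max(0,m−m')=0 and min(l+m,l−m')=1 give 2 terms
  k=0: (−1)^4·120.0000/(24)·0.9128^2·0.4085^4 = +0.115988
  k=1: (−1)^5·120.0000/(120)·0.9128^0·0.4085^6 = -0.004646
d^3_{2,-2}(0.8416) = +0.115988 -0.004646 = +0.111342
D = (+0.855120-0.518431i)·(+0.111342)·(-0.177430-0.984133i) = -0.073701-0.083458i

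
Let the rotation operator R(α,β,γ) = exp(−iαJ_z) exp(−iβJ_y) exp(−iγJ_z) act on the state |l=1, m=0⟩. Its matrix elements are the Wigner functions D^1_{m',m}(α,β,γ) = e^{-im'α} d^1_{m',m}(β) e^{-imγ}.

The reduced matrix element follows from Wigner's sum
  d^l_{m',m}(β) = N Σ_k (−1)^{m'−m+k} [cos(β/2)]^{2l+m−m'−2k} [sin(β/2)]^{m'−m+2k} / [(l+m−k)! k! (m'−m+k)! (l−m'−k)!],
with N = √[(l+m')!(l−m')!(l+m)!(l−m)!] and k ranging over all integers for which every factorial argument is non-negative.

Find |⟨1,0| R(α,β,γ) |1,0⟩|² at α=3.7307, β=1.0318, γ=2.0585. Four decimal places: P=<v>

P=0.2635

First d^1_{0,0}(β=1.0318), then the phase factors e^{-i(0)α} and e^{-i(0)γ}:
With c≡cos(β/2)=0.869849 and s≡sin(β/2)=0.493318, N=[1·1·1·1]^{1/2}=1.000000
The bounds max(0,m−m')=0 and min(l+m,l−m')=1 give 2 terms
  k=0: (−1)^0·1.0000/(1)·0.8698^2·0.4933^0 = +0.756637
  k=1: (−1)^1·1.0000/(1)·0.8698^0·0.4933^2 = -0.243363
d^1_{0,0}(1.0318) = +0.756637 -0.243363 = +0.513275
|D^1_{0,0}|² = |d^1_{0,0}(β)|² = (+0.513275)² = 0.263451 (the z-rotation phases have unit modulus)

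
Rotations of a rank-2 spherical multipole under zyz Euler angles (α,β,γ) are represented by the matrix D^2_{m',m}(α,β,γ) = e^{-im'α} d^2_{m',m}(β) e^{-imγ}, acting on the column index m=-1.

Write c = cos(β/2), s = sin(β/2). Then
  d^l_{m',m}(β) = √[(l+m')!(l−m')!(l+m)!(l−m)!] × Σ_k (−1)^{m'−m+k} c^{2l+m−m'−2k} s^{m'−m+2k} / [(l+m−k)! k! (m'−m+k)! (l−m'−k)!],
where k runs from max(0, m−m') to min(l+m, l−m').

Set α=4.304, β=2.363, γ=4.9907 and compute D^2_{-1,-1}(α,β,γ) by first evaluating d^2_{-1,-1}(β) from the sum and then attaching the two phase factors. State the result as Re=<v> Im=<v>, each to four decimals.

Split into d^2_{-1,-1}(β=2.363) × two z-phases.
Half-angle: c=0.379537, s=0.925176. N=√(1·6·1·6)=6.000000
k: max(0,(-1)−(-1))=0 … min(2+(-1),2−(-1))=1
  k=0: (−1)^0·6.0000/(6)·0.3795^4·0.9252^0 = +0.020750
  k=1: (−1)^1·6.0000/(2)·0.3795^2·0.9252^2 = -0.369896
d^2_{-1,-1}(2.363) = +0.020750 -0.369896 = -0.349146
D = (-0.397131-0.917762i)·(-0.349146)·(+0.274732-0.961521i) = +0.346196-0.045288i

Re=0.3462 Im=-0.0453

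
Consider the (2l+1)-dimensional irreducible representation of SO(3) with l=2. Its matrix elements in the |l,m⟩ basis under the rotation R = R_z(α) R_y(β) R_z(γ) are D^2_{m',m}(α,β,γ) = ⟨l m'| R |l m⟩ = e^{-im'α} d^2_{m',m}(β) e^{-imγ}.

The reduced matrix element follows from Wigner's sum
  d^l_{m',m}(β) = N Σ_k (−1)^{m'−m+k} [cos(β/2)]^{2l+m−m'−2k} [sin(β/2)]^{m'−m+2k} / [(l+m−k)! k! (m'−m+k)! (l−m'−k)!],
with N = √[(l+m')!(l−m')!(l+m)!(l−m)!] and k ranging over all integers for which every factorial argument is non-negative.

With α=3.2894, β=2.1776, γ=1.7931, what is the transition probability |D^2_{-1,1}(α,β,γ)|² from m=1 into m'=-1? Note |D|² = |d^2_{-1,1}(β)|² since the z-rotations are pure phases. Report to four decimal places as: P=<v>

D^2_{-1,1}(3.2894,2.1776,1.7931) = e^{-i·-1·3.2894}·d^2_{-1,1}(2.1776)·e^{-i·1·1.7931}. Compute d first:
With c≡cos(β/2)=0.463549 and s≡sin(β/2)=0.886071, N=[1·6·6·1]^{1/2}=6.000000
The bounds max(0,m−m')=2 and min(l+m,l−m')=3 give 2 terms
  k=2: (−1)^0·6.0000/(2)·0.4635^2·0.8861^2 = +0.506116
  k=3: (−1)^1·6.0000/(6)·0.4635^0·0.8861^4 = -0.616417
d^2_{-1,1}(2.1776) = +0.506116 -0.616417 = -0.110301
|D^2_{-1,1}|² = |d^2_{-1,1}(β)|² = (-0.110301)² = 0.012166 (the z-rotation phases have unit modulus)

P=0.0122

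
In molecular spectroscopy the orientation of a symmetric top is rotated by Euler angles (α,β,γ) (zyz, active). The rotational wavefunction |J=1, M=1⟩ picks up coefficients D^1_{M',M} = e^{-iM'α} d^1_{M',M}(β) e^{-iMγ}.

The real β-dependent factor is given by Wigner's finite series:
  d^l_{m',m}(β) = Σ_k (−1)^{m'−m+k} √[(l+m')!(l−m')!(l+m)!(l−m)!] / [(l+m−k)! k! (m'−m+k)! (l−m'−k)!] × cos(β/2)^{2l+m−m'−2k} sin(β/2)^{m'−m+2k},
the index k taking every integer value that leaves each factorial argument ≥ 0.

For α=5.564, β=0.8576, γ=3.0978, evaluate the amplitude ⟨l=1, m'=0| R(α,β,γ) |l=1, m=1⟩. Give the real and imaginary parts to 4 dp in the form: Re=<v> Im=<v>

First d^1_{0,1}(β=0.8576), then the phase factors e^{-i(0)α} and e^{-i(1)γ}:
Half-angle: c=0.909465, s=0.415780. N=√(1·1·2·1)=1.414214
k∈{1} keeps every argument non-negative
  k=1: (−1)^0·1.4142/(1)·0.9095^1·0.4158^1 = +0.534767
d^1_{0,1}(0.8576) = +0.534767
Phases: e^{-i·(0)·5.564}=+1.000000+0.000000i, e^{-i·(1)·3.0978}=-0.999041-0.043779i ⇒ D=-0.534254-0.023411i

Re=-0.5343 Im=-0.0234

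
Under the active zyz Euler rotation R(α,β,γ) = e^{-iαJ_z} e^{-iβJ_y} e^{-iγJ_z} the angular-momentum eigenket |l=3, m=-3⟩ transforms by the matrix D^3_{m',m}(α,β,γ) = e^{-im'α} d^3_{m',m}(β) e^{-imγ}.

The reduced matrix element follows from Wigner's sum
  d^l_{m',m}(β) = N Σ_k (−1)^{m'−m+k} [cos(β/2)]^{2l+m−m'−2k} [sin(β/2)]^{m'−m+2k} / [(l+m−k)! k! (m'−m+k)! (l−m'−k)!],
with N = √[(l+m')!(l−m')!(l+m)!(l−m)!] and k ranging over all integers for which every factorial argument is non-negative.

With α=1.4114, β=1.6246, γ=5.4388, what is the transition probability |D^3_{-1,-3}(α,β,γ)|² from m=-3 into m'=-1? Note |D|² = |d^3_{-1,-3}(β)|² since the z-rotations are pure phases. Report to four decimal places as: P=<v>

P=0.2086

D^3_{-1,-3}(1.4114,1.6246,5.4388) = e^{-i·-1·1.4114}·d^3_{-1,-3}(1.6246)·e^{-i·-3·5.4388}. Compute d first:
c=cos(1.6246/2)=0.687831, s=sin(1.6246/2)=0.725871; N=√[2·24·1·720]=185.903201
k∈{0} keeps every argument non-negative
  k=0: (−1)^2·185.9032/(48)·0.6878^4·0.7259^2 = +0.456763
d^3_{-1,-3}(1.6246) = +0.456763
|D^3_{-1,-3}|² = |d^3_{-1,-3}(β)|² = (+0.456763)² = 0.208633 (the z-rotation phases have unit modulus)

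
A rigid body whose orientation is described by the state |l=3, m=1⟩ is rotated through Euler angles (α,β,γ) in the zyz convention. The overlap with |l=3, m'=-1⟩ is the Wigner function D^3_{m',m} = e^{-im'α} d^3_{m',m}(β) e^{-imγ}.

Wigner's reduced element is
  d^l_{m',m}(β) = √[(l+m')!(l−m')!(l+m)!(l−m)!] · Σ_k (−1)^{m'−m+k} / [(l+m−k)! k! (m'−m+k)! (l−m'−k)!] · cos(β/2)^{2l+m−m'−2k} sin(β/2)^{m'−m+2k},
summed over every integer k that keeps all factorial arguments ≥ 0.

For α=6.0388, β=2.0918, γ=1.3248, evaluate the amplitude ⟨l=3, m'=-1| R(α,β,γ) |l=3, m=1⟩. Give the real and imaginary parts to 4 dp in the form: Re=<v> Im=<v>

Re=-0.0007 Im=0.4233

First d^3_{-1,1}(β=2.0918), then the phase factors e^{-i(-1)α} and e^{-i(1)γ}:
c=cos(2.0918/2)=0.501123, s=sin(2.0918/2)=0.865376; N=√[2·24·24·2]=48.000000
k∈{2,3,4} keeps every argument non-negative
  k=2: (−1)^0·48.0000/(8)·0.5011^4·0.8654^2 = +0.283360
  k=3: (−1)^1·48.0000/(6)·0.5011^2·0.8654^4 = -1.126674
  k=4: (−1)^2·48.0000/(48)·0.5011^0·0.8654^6 = +0.419980
d^3_{-1,1}(2.0918) = +0.283360 -1.126674 +0.419980 = -0.423334
Phases: e^{-i·(-1)·6.0388}=+0.970286-0.241960i, e^{-i·(1)·1.3248}=+0.243523-0.969895i ⇒ D=-0.000682+0.423333i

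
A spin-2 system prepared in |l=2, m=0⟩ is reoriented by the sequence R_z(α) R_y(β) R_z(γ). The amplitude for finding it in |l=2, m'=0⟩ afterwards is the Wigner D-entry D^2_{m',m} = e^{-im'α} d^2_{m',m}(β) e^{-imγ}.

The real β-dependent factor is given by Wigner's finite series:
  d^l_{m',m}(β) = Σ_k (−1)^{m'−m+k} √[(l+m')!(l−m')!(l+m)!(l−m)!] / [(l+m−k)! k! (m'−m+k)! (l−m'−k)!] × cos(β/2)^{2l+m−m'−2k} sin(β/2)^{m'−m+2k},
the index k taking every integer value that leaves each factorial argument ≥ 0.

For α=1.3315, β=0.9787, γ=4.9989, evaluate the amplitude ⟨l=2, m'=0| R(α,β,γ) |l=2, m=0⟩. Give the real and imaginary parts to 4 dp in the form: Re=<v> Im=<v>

First d^2_{0,0}(β=0.9787), then the phase factors e^{-i(0)α} and e^{-i(0)γ}:
c=cos(0.9787/2)=0.882639, s=sin(0.9787/2)=0.470052; N=√[2·2·2·2]=4.000000
k: max(0,(0)−(0))=0 … min(2+(0),2−(0))=2
  k=0: (−1)^0·4.0000/(4)·0.8826^4·0.4701^0 = +0.606920
  k=1: (−1)^1·4.0000/(1)·0.8826^2·0.4701^2 = -0.688522
  k=2: (−1)^2·4.0000/(4)·0.8826^0·0.4701^4 = +0.048819
d^2_{0,0}(0.9787) = +0.606920 -0.688522 +0.048819 = -0.032784
Phases: e^{-i·(0)·1.3315}=+1.000000+0.000000i, e^{-i·(0)·4.9989}=+1.000000+0.000000i ⇒ D=-0.032784+0.000000i

Re=-0.0328 Im=0.0000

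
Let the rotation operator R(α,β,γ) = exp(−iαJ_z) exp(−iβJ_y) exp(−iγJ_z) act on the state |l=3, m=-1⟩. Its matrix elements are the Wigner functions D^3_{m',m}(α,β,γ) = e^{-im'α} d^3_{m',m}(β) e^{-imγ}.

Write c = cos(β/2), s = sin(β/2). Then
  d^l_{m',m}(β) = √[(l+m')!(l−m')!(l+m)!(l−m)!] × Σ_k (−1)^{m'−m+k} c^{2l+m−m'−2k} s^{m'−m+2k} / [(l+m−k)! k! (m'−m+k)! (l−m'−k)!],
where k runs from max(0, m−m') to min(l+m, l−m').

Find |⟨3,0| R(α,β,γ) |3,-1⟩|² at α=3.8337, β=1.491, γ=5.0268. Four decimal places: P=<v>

P=0.1747

Split into d^3_{0,-1}(β=1.491) × two z-phases.
Half-angle: c=0.734749, s=0.678339. N=√(6·6·2·24)=41.569219
k: max(0,(-1)−(0))=0 … min(3+(-1),3−(0))=2
  k=0: (−1)^1·41.5692/(12)·0.7347^5·0.6783^1 = -0.503190
  k=1: (−1)^2·41.5692/(4)·0.7347^3·0.6783^3 = +1.286677
  k=2: (−1)^3·41.5692/(12)·0.7347^1·0.6783^5 = -0.365565
d^3_{0,-1}(1.491) = -0.503190 +1.286677 -0.365565 = +0.417922
|D^3_{0,-1}|² = |d^3_{0,-1}(β)|² = (+0.417922)² = 0.174659 (the z-rotation phases have unit modulus)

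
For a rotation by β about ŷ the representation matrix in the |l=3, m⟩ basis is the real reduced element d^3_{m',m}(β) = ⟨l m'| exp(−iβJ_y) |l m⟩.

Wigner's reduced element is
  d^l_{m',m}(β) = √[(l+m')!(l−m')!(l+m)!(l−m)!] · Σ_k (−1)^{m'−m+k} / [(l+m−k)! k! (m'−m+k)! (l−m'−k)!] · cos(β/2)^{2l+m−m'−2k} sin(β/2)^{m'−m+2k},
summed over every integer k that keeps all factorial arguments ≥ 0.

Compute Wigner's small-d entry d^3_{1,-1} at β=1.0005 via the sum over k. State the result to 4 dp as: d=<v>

d^3_{1,-1}(β=1.0005) via Wigner's sum:
With c≡cos(β/2)=0.877463 and s≡sin(β/2)=0.479645, N=[24·2·2·24]^{1/2}=48.000000
Admissible k: 0..2 (factorial args all ≥0)
  k=0: (−1)^2·48.0000/(8)·0.8775^4·0.4796^2 = +0.818287
  k=1: (−1)^3·48.0000/(6)·0.8775^2·0.4796^4 = -0.326007
  k=2: (−1)^4·48.0000/(48)·0.8775^0·0.4796^6 = +0.012176
d^3_{1,-1}(1.0005) = +0.818287 -0.326007 +0.012176 = +0.504456

d=0.5045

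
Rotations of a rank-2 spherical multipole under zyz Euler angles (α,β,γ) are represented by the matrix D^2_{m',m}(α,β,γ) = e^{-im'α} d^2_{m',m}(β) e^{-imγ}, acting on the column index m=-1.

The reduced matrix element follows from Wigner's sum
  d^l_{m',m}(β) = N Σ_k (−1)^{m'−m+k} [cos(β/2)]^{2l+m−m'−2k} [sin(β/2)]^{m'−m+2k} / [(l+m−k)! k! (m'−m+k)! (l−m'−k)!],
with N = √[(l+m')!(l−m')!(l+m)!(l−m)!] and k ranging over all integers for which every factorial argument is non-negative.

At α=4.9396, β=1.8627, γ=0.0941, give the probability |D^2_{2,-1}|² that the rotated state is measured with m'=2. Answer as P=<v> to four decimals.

P=0.3803

D^2_{2,-1}(4.9396,1.8627,0.0941) = e^{-i·2·4.9396}·d^2_{2,-1}(1.8627)·e^{-i·-1·0.0941}. Compute d first:
c=cos(1.8627/2)=0.596751, s=sin(1.8627/2)=0.802426; N=√[24·1·1·6]=12.000000
k∈{0} keeps every argument non-negative
  k=0: (−1)^3·12.0000/(6)·0.5968^1·0.8024^3 = -0.616650
d^2_{2,-1}(1.8627) = -0.616650
|D^2_{2,-1}|² = |d^2_{2,-1}(β)|² = (-0.616650)² = 0.380257 (the z-rotation phases have unit modulus)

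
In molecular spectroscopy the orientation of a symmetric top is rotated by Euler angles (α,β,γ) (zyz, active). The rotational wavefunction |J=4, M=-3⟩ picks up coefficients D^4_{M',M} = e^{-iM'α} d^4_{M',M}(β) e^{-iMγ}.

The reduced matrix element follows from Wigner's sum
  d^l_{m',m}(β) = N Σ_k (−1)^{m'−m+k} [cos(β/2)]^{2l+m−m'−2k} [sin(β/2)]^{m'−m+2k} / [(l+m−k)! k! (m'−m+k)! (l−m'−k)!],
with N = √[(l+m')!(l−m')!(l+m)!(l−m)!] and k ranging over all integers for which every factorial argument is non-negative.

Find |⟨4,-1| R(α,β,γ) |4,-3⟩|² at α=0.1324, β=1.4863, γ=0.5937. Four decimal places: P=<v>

P=0.0556

First d^4_{-1,-3}(β=1.4863), then the phase factors e^{-i(-1)α} and e^{-i(-3)γ}:
c=cos(1.4863/2)=0.736341, s=sin(1.4863/2)=0.676611; N=√[6·120·1·5040]=1904.940944
The bounds max(0,m−m')=0 and min(l+m,l−m')=1 give 2 terms
  k=0: (−1)^2·1904.9409/(240)·0.7363^6·0.6766^2 = +0.579191
  k=1: (−1)^3·1904.9409/(144)·0.7363^4·0.6766^4 = -0.815061
d^4_{-1,-3}(1.4863) = +0.579191 -0.815061 = -0.235871
|D^4_{-1,-3}|² = |d^4_{-1,-3}(β)|² = (-0.235871)² = 0.055635 (the z-rotation phases have unit modulus)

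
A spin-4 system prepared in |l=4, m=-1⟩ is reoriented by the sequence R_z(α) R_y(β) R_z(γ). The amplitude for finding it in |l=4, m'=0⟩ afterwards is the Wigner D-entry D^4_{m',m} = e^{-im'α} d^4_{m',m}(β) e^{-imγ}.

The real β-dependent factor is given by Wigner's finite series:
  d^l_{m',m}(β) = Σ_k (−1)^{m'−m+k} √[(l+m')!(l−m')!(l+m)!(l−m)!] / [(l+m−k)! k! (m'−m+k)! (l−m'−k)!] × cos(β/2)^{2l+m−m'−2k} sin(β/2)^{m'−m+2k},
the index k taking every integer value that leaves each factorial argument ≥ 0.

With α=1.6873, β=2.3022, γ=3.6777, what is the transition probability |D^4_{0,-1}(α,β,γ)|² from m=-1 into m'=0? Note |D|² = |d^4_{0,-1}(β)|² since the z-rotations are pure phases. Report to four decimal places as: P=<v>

Split into d^4_{0,-1}(β=2.3022) × two z-phases.
Half-angle: c=0.407483, s=0.913213. N=√(24·24·6·120)=643.987578
Admissible k: 0..3 (factorial args all ≥0)
  k=0: (−1)^1·643.9876/(144)·0.4075^7·0.9132^1 = -0.007618
  k=1: (−1)^2·643.9876/(24)·0.4075^5·0.9132^3 = +0.229578
  k=2: (−1)^3·643.9876/(24)·0.4075^3·0.9132^5 = -1.153068
  k=3: (−1)^4·643.9876/(144)·0.4075^1·0.9132^7 = +0.965224
d^4_{0,-1}(2.3022) = -0.007618 +0.229578 -1.153068 +0.965224 = +0.034116
|D^4_{0,-1}|² = |d^4_{0,-1}(β)|² = (+0.034116)² = 0.001164 (the z-rotation phases have unit modulus)

P=0.0012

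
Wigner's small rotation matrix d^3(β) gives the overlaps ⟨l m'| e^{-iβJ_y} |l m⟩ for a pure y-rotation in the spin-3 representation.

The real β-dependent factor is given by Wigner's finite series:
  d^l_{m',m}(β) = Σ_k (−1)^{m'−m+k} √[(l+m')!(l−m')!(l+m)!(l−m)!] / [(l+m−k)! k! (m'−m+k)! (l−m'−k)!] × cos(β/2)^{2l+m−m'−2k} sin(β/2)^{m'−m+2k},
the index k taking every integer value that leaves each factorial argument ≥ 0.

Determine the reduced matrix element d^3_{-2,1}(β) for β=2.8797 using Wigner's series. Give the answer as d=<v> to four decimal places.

d=-0.3818

d^3_{-2,1}(β=2.8797) via Wigner's sum:
Half-angle: c=0.130572, s=0.991439. N=√(1·120·24·2)=75.894664
Admissible k: 3..4 (factorial args all ≥0)
  k=3: (−1)^0·75.8947/(12)·0.1306^3·0.9914^3 = +0.013721
  k=4: (−1)^1·75.8947/(24)·0.1306^1·0.9914^5 = -0.395531
d^3_{-2,1}(2.8797) = +0.013721 -0.395531 = -0.381811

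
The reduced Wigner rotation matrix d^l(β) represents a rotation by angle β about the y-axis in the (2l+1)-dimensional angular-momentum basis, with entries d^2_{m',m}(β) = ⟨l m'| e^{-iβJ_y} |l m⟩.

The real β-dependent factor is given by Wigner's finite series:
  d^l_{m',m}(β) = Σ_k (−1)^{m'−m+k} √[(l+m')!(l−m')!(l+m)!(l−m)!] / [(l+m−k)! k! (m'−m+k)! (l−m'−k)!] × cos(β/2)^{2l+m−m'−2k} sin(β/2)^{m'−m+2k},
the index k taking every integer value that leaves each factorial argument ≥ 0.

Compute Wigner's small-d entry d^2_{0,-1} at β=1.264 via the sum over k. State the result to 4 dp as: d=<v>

d^2_{0,-1}(β=1.264) via Wigner's sum:
c=cos(1.264/2)=0.806848, s=sin(1.264/2)=0.590760; N=√[2·2·1·6]=4.898979
k∈{0,1} keeps every argument non-negative
  k=0: (−1)^1·4.8990/(2)·0.8068^3·0.5908^1 = -0.760083
  k=1: (−1)^2·4.8990/(2)·0.8068^1·0.5908^3 = +0.407474
d^2_{0,-1}(1.264) = -0.760083 +0.407474 = -0.352609

d=-0.3526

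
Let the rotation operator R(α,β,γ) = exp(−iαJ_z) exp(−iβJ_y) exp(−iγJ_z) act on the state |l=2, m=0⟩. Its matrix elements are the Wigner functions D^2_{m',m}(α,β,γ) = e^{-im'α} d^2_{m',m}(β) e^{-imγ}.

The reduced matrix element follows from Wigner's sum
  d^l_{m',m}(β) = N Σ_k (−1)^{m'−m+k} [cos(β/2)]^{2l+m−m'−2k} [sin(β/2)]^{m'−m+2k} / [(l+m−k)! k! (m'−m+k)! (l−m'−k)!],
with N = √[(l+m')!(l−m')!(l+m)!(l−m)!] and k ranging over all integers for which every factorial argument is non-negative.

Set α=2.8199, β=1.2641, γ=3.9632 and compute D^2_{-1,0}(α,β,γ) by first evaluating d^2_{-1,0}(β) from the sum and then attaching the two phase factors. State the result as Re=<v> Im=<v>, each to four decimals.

Re=-0.3344 Im=0.1115

D^2_{-1,0}(2.8199,1.2641,3.9632) = e^{-i·-1·2.8199}·d^2_{-1,0}(1.2641)·e^{-i·0·3.9632}. Compute d first:
Half-angle: c=0.806818, s=0.590800. N=√(1·6·2·2)=4.898979
The bounds max(0,m−m')=1 and min(l+m,l−m')=2 give 2 terms
  k=1: (−1)^0·4.8990/(2)·0.8068^3·0.5908^1 = +0.760051
  k=2: (−1)^1·4.8990/(2)·0.8068^1·0.5908^3 = -0.407542
d^2_{-1,0}(1.2641) = +0.760051 -0.407542 = +0.352509
Phases: e^{-i·(-1)·2.8199}=-0.948702+0.316173i, e^{-i·(0)·3.9632}=+1.000000+0.000000i ⇒ D=-0.334426+0.111454i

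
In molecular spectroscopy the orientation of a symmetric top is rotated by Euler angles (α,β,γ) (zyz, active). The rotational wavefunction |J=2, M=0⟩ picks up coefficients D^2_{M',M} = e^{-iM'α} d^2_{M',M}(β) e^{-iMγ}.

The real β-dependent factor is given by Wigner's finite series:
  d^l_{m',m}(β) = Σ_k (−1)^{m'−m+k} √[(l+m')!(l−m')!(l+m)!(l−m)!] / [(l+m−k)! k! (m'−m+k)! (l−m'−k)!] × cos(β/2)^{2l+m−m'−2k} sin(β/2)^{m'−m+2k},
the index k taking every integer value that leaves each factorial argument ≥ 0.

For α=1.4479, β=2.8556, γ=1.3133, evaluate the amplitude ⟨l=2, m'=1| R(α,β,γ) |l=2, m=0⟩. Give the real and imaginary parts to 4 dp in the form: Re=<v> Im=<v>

First d^2_{1,0}(β=2.8556), then the phase factors e^{-i(1)α} and e^{-i(0)γ}:
c=cos(2.8556/2)=0.142509, s=sin(2.8556/2)=0.989793; N=√[6·1·2·2]=4.898979
k∈{0,1} keeps every argument non-negative
  k=0: (−1)^1·4.8990/(2)·0.1425^3·0.9898^1 = -0.007017
  k=1: (−1)^2·4.8990/(2)·0.1425^1·0.9898^3 = +0.338496
d^2_{1,0}(2.8556) = -0.007017 +0.338496 = +0.331479
Phases: e^{-i·(1)·1.4479}=+0.122587-0.992458i, e^{-i·(0)·1.3133}=+1.000000+0.000000i ⇒ D=+0.040635-0.328979i

Re=0.0406 Im=-0.3290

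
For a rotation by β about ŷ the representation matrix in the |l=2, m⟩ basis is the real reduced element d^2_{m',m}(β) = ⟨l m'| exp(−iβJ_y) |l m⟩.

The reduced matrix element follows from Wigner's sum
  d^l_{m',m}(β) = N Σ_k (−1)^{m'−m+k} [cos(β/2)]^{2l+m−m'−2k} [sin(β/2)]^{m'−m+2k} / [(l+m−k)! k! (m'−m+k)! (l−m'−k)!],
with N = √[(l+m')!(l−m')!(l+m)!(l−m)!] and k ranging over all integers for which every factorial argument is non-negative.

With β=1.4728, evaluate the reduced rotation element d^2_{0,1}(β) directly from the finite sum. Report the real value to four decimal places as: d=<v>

d=0.1193

d^2_{0,1}(β=1.4728) via Wigner's sum:
Half-angle: c=0.740891, s=0.671625. N=√(2·2·6·1)=4.898979
The bounds max(0,m−m')=1 and min(l+m,l−m')=2 give 2 terms
  k=1: (−1)^0·4.8990/(2)·0.7409^3·0.6716^1 = +0.669061
  k=2: (−1)^1·4.8990/(2)·0.7409^1·0.6716^3 = -0.549808
d^2_{0,1}(1.4728) = +0.669061 -0.549808 = +0.119254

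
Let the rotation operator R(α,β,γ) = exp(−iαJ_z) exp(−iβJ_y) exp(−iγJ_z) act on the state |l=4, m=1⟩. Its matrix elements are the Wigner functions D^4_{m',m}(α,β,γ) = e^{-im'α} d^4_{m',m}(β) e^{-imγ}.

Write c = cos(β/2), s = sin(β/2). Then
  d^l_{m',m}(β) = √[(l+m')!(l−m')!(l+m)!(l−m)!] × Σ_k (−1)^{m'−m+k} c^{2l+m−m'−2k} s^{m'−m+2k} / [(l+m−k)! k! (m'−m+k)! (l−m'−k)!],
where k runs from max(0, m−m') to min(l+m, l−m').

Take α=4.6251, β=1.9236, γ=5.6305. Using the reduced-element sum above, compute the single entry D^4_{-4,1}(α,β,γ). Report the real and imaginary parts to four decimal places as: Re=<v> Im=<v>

First d^4_{-4,1}(β=1.9236), then the phase factors e^{-i(-4)α} and e^{-i(1)γ}:
c=cos(1.9236/2)=0.572045, s=sin(1.9236/2)=0.820223; N=√[1·40320·120·6]=5387.986637
k: max(0,(1)−(-4))=5 … min(4+(1),4−(-4))=5
  k=5: (−1)^0·5387.9866/(720)·0.5720^3·0.8202^5 = +0.520046
d^4_{-4,1}(1.9236) = +0.520046
Attach z-rotation phases: D = e^{-i(-4)(4.6251)}·(+0.520046)·e^{-i(1)(5.6305)} = +0.496274+0.155437i

Re=0.4963 Im=0.1554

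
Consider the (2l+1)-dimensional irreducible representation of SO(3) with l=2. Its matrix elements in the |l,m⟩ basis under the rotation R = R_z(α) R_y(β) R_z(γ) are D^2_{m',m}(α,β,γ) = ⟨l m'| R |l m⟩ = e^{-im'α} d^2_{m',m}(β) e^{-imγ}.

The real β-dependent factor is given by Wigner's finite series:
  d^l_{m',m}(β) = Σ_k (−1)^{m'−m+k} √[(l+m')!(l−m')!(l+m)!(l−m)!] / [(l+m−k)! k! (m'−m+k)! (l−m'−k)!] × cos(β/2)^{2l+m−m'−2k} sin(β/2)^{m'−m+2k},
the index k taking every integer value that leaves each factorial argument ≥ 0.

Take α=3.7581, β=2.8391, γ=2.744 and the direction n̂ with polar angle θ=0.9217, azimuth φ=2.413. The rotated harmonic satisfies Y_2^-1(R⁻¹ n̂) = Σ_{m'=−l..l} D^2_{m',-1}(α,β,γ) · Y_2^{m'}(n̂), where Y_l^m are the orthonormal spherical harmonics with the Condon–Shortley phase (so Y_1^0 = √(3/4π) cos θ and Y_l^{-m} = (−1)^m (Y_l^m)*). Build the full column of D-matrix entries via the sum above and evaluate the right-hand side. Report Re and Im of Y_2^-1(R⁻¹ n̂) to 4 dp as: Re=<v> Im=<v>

Need the full column D^2_{m',-1} for m'=−2..2 at α=3.7581, β=2.8391, γ=2.744.
cos(β/2)=0.150670, sin(β/2)=0.988584
d^2_{-2,-1}: single k=1 term ⇒ +0.006763;  D = -0.004537-0.005015i
d^2_{-1,-1}: k∈[0..1] ⇒ +0.000515 -0.066559 = -0.066043;  D = -0.064467-0.014343i
d^2_{0,-1}: k∈[0..1] ⇒ -0.008283 +0.356570 = +0.348287;  D = -0.321119+0.134857i
d^2_{1,-1}: k∈[0..1] ⇒ +0.066559 -0.955112 = -0.888554;  D = -0.469498+0.754387i
d^2_{2,-1}: single k=0 term ⇒ -0.291138;  D = -0.017403-0.290617i
Y_2^{m'}(θ=0.9217,φ=2.413) and Σ D·Y over m':
  (-0.0045-0.0050i)·(+0.0278+0.2436i)  (-0.0645-0.0143i)·(-0.2776-0.2477i)  (-0.3211+0.1349i)·(+0.0303+0.0000i)  (-0.4695+0.7544i)·(+0.2776-0.2477i)  (-0.0174-0.2906i)·(+0.0278-0.2436i)
Y_2^-1(R⁻¹ n̂) = -0.009025+0.344635i

Re=-0.0090 Im=0.3446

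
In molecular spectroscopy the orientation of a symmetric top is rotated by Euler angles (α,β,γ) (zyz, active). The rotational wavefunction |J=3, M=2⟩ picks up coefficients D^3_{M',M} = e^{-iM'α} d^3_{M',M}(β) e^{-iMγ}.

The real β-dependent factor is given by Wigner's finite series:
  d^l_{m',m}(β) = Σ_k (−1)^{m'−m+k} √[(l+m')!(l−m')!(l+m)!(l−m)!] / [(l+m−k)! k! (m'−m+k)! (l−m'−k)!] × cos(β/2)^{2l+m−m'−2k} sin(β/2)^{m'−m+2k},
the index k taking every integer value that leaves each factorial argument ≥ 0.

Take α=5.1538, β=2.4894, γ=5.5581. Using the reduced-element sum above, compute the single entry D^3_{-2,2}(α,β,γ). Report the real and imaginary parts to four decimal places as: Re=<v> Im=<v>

Split into d^3_{-2,2}(β=2.4894) × two z-phases.
Half-angle: c=0.320348, s=0.947300. N=√(1·120·120·1)=120.000000
The bounds max(0,m−m')=4 and min(l+m,l−m')=5 give 2 terms
  k=4: (−1)^0·120.0000/(24)·0.3203^2·0.9473^4 = +0.413203
  k=5: (−1)^1·120.0000/(120)·0.3203^0·0.9473^6 = -0.722646
d^3_{-2,2}(2.4894) = +0.413203 -0.722646 = -0.309443
D = (-0.634974-0.772534i)·(-0.309443)·(+0.120333+0.992734i) = -0.213674+0.223827i

Re=-0.2137 Im=0.2238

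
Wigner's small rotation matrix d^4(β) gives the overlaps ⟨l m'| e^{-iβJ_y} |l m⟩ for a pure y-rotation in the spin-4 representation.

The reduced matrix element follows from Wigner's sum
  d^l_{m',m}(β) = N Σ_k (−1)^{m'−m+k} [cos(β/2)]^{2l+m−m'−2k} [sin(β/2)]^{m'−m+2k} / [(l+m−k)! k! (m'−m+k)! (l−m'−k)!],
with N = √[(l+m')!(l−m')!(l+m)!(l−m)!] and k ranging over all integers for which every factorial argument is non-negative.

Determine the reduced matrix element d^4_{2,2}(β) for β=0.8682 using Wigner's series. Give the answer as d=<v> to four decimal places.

d=-0.4068

d^4_{2,2}(β=0.8682) via Wigner's sum:
Half-angle: c=0.907249, s=0.420594. N=√(720·2·720·2)=1440.000000
The bounds max(0,m−m')=0 and min(l+m,l−m')=2 give 3 terms
  k=0: (−1)^0·1440.0000/(1440)·0.9072^8·0.4206^0 = +0.458999
  k=1: (−1)^1·1440.0000/(120)·0.9072^6·0.4206^2 = -1.183767
  k=2: (−1)^2·1440.0000/(96)·0.9072^4·0.4206^4 = +0.318016
d^4_{2,2}(0.8682) = +0.458999 -1.183767 +0.318016 = -0.406752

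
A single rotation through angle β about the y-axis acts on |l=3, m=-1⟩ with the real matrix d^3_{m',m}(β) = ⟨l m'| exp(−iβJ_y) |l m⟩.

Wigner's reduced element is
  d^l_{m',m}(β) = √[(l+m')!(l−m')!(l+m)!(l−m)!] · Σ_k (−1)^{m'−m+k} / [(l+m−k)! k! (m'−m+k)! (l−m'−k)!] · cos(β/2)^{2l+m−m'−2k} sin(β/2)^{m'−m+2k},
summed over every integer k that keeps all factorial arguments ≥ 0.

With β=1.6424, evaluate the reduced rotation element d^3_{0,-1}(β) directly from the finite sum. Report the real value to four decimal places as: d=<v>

d=0.4209

d^3_{0,-1}(β=1.6424) via Wigner's sum:
With c≡cos(β/2)=0.681343 and s≡sin(β/2)=0.731964, N=[6·6·2·24]^{1/2}=41.569219
The bounds max(0,m−m')=0 and min(l+m,l−m')=2 give 3 terms
  k=0: (−1)^1·41.5692/(12)·0.6813^5·0.7320^1 = -0.372315
  k=1: (−1)^2·41.5692/(4)·0.6813^3·0.7320^3 = +1.289078
  k=2: (−1)^3·41.5692/(12)·0.6813^1·0.7320^5 = -0.495913
d^3_{0,-1}(1.6424) = -0.372315 +1.289078 -0.495913 = +0.420850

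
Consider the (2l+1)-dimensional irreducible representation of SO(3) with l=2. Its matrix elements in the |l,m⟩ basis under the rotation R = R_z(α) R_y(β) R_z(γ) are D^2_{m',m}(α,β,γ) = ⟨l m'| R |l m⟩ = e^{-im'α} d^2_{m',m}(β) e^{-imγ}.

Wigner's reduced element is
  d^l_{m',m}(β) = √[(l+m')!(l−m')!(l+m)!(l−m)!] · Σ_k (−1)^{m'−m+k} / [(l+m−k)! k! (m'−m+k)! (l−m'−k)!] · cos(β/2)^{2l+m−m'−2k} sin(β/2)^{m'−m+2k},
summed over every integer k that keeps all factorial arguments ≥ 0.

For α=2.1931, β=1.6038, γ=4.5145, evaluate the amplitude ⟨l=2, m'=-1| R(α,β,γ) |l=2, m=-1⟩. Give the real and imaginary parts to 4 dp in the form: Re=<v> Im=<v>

Re=-0.4697 Im=-0.2122

First d^2_{-1,-1}(β=1.6038), then the phase factors e^{-i(-1)α} and e^{-i(-1)γ}:
With c≡cos(β/2)=0.695342 and s≡sin(β/2)=0.718679, N=[1·6·1·6]^{1/2}=6.000000
k: max(0,(-1)−(-1))=0 … min(2+(-1),2−(-1))=1
  k=0: (−1)^0·6.0000/(6)·0.6953^4·0.7187^0 = +0.233773
  k=1: (−1)^1·6.0000/(2)·0.6953^2·0.7187^2 = -0.749183
d^2_{-1,-1}(1.6038) = +0.233773 -0.749183 = -0.515410
Attach z-rotation phases: D = e^{-i(-1)(2.1931)}·(-0.515410)·e^{-i(-1)(4.5145)} = -0.469683-0.212239i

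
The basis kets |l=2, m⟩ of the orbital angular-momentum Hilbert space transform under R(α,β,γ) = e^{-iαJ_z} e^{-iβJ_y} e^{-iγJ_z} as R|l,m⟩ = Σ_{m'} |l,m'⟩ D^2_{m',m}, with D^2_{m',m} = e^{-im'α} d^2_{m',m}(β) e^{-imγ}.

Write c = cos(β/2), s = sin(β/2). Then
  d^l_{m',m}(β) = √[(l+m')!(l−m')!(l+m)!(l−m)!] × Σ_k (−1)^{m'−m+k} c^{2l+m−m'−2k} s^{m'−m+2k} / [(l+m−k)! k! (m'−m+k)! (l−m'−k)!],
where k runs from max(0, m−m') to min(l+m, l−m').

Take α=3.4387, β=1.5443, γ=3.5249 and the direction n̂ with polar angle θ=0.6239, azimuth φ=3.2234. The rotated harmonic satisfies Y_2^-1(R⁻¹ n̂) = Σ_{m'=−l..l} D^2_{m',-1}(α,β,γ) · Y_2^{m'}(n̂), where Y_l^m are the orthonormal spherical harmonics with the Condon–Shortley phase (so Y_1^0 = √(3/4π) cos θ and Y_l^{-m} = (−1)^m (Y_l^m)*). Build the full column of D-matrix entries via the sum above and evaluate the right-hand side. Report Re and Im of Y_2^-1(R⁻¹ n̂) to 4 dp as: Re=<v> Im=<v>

Re=0.3591 Im=0.0832

Need the full column D^2_{m',-1} for m'=−2..2 at α=3.4387, β=1.5443, γ=3.5249.
cos(β/2)=0.716412, sin(β/2)=0.697677
d^2_{-2,-1}: single k=1 term ⇒ +0.513066;  D = -0.286845-0.425391i
d^2_{-1,-1}: k∈[0..1] ⇒ +0.263422 -0.749474 = -0.486051;  D = -0.377814-0.305782i
d^2_{0,-1}: k∈[0..1] ⇒ -0.628376 +0.595939 = -0.032436;  D = +0.030082+0.012131i
d^2_{1,-1}: k∈[0..1] ⇒ +0.749474 -0.236929 = +0.512545;  D = +0.510642+0.044127i
d^2_{2,-1}: single k=0 term ⇒ -0.486583;  D = +0.475801-0.101865i
Y_2^{m'}(θ=0.6239,φ=3.2234) and Σ D·Y over m':
  (-0.2868-0.4254i)·(+0.1301-0.0215i)  (-0.3778-0.3058i)·(-0.3651+0.0299i)  (+0.0301+0.0121i)·(+0.3079+0.0000i)  (+0.5106+0.0441i)·(+0.3651+0.0299i)  (+0.4758-0.1019i)·(+0.1301+0.0215i)
Y_2^-1(R⁻¹ n̂) = +0.359076+0.083249i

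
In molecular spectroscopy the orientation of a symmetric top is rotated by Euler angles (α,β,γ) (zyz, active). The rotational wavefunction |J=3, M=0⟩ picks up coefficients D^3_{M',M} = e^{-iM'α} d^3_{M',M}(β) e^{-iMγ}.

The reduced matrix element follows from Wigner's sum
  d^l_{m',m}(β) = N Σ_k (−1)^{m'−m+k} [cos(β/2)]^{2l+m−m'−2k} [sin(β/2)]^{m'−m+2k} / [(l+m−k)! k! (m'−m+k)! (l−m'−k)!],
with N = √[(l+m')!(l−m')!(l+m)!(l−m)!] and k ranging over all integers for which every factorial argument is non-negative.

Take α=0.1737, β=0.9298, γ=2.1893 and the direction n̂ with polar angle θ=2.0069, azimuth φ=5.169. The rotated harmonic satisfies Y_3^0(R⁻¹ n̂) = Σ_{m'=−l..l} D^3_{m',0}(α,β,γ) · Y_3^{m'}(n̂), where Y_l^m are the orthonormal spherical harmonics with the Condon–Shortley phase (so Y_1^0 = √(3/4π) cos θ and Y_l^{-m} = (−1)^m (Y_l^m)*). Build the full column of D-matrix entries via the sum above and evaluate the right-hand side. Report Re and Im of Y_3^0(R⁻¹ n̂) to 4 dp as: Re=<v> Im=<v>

Re=0.0555 Im=0.0000

Need the full column D^3_{m',0} for m'=−3..3 at α=0.1737, β=0.9298, γ=2.1893.
cos(β/2)=0.893866, sin(β/2)=0.448333
d^3_{-3,0}: single k=3 term ⇒ +0.287830;  D = +0.249627+0.143292i
d^3_{-2,0}: k∈[2..3] ⇒ +0.702835 -0.176811 = +0.526023;  D = +0.494599+0.179087i
d^3_{-1,0}: k∈[1..3] ⇒ +0.886247 -0.668857 +0.056088 = +0.273478;  D = +0.269363+0.047265i
d^3_{0,0}: k∈[0..3] ⇒ +0.510077 -1.154876 +0.290531 -0.008121 = -0.362389;  D = -0.362389+0.000000i
d^3_{1,0}: k∈[0..2] ⇒ -0.886247 +0.668857 -0.056088 = -0.273478;  D = -0.269363+0.047265i
d^3_{2,0}: k∈[0..1] ⇒ +0.702835 -0.176811 = +0.526023;  D = +0.494599-0.179087i
d^3_{3,0}: single k=0 term ⇒ -0.287830;  D = -0.249627+0.143292i
Y_3^{m'}(θ=2.0069,φ=5.169) and Σ D·Y over m':
  (+0.2496+0.1433i)·(-0.3044-0.0620i)  (+0.4946+0.1791i)·(+0.2168-0.2807i)  (+0.2694+0.0473i)·(-0.0139-0.0284i)  (-0.3624+0.0000i)·(+0.3323+0.0000i)  (-0.2694+0.0473i)·(+0.0139-0.0284i)  (+0.4946-0.1791i)·(+0.2168+0.2807i)  (-0.2496+0.1433i)·(+0.3044-0.0620i)
Y_3^0(R⁻¹ n̂) = +0.055522+0.000000i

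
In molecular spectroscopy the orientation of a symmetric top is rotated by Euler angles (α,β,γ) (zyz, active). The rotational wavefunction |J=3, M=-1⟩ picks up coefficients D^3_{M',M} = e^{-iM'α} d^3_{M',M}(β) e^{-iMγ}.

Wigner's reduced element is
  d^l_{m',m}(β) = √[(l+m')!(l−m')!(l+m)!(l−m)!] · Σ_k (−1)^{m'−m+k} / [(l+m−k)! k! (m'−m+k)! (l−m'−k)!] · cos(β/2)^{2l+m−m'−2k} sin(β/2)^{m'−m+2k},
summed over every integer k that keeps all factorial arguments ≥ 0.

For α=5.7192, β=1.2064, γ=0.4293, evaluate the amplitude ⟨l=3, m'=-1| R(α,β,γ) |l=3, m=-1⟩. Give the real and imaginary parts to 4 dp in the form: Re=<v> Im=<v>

Re=-0.4467 Im=0.0605

D^3_{-1,-1}(5.7192,1.2064,0.4293) = e^{-i·-1·5.7192}·d^3_{-1,-1}(1.2064)·e^{-i·-1·0.4293}. Compute d first:
With c≡cos(β/2)=0.823525 and s≡sin(β/2)=0.567281, N=[2·24·2·24]^{1/2}=48.000000
k: max(0,(-1)−(-1))=0 … min(3+(-1),3−(-1))=2
  k=0: (−1)^0·48.0000/(48)·0.8235^6·0.5673^0 = +0.311932
  k=1: (−1)^1·48.0000/(6)·0.8235^4·0.5673^2 = -1.184110
  k=2: (−1)^2·48.0000/(8)·0.8235^2·0.5673^4 = +0.421402
d^3_{-1,-1}(1.2064) = +0.311932 -1.184110 +0.421402 = -0.450777
Attach z-rotation phases: D = e^{-i(-1)(5.7192)}·(-0.450777)·e^{-i(-1)(0.4293)} = -0.446695+0.060530i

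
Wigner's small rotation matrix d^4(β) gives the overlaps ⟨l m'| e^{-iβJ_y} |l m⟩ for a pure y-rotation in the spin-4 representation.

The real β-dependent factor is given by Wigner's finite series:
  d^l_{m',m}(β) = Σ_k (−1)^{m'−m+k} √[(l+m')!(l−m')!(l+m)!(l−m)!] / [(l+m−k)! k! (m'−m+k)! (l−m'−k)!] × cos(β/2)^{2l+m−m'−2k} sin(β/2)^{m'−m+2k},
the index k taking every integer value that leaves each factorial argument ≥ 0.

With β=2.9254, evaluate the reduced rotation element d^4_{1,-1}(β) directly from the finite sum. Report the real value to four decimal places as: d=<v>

d^4_{1,-1}(β=2.9254) via Wigner's sum:
c=cos(2.9254/2)=0.107886, s=sin(2.9254/2)=0.994163; N=√[120·6·6·120]=720.000000
k∈{0,1,2,3} keeps every argument non-negative
  k=0: (−1)^2·720.0000/(72)·0.1079^6·0.9942^2 = +0.000016
  k=1: (−1)^3·720.0000/(24)·0.1079^4·0.9942^4 = -0.003970
  k=2: (−1)^4·720.0000/(48)·0.1079^2·0.9942^6 = +0.168565
  k=3: (−1)^5·720.0000/(720)·0.1079^0·0.9942^8 = -0.954249
d^4_{1,-1}(2.9254) = +0.000016 -0.003970 +0.168565 -0.954249 = -0.789639

d=-0.7896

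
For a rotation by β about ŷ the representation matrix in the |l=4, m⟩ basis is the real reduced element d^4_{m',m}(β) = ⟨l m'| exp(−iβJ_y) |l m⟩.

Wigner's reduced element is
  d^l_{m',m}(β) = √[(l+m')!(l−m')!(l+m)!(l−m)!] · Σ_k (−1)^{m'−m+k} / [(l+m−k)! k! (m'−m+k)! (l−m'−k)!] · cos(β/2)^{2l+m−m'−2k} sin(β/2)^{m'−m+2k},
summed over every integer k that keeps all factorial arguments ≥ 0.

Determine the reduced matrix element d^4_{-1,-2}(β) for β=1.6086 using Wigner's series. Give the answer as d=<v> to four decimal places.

d^4_{-1,-2}(β=1.6086) via Wigner's sum:
c=cos(1.6086/2)=0.693616, s=sin(1.6086/2)=0.720345; N=√[6·120·2·720]=1018.233765
k: max(0,(-2)−(-1))=0 … min(4+(-2),4−(-1))=2
  k=0: (−1)^1·1018.2338/(240)·0.6936^7·0.7203^1 = -0.236053
  k=1: (−1)^2·1018.2338/(48)·0.6936^5·0.7203^3 = +1.272984
  k=2: (−1)^3·1018.2338/(72)·0.6936^3·0.7203^5 = -0.915325
d^4_{-1,-2}(1.6086) = -0.236053 +1.272984 -0.915325 = +0.121606

d=0.1216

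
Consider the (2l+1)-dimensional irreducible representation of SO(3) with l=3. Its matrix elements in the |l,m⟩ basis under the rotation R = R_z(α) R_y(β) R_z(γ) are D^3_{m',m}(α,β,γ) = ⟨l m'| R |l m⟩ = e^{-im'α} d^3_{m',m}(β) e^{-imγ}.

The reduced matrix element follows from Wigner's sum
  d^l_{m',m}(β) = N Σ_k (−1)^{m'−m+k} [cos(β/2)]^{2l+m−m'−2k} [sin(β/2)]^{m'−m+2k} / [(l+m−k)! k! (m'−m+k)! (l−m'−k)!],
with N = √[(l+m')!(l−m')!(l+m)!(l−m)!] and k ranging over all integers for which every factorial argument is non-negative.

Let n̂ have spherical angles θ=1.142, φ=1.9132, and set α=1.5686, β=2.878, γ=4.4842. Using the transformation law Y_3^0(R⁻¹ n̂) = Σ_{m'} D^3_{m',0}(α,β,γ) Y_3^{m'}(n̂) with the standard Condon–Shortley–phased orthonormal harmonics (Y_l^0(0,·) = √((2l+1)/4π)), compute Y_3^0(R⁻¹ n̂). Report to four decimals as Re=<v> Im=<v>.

Re=0.1891 Im=0.0000

Need the full column D^3_{m',0} for m'=−3..3 at α=1.5686, β=2.878, γ=4.4842.
cos(β/2)=0.131415, sin(β/2)=0.991327
d^3_{-3,0}: single k=3 term ⇒ +0.009888;  D = -0.000065-0.009888i
d^3_{-2,0}: k∈[2..3] ⇒ +0.001605 -0.091352 = -0.089747;  D = +0.089746-0.000394i
d^3_{-1,0}: k∈[1..3] ⇒ +0.000135 -0.022977 +0.435834 = +0.412992;  D = +0.000907+0.412991i
d^3_{0,0}: k∈[0..3] ⇒ +0.000005 -0.002638 +0.150107 -0.949080 = -0.801605;  D = -0.801605+0.000000i
d^3_{1,0}: k∈[0..2] ⇒ -0.000135 +0.022977 -0.435834 = -0.412992;  D = -0.000907+0.412991i
d^3_{2,0}: k∈[0..1] ⇒ +0.001605 -0.091352 = -0.089747;  D = +0.089746+0.000394i
d^3_{3,0}: single k=0 term ⇒ -0.009888;  D = +0.000065-0.009888i
Y_3^{m'}(θ=1.142,φ=1.9132) and Σ D·Y over m':
  (-0.0001-0.0099i)·(+0.2686+0.1623i)  (+0.0897-0.0004i)·(-0.2722+0.2223i)  (+0.0009+0.4130i)·(+0.0134+0.0376i)  (-0.8016+0.0000i)·(-0.3314+0.0000i)  (-0.0009+0.4130i)·(-0.0134+0.0376i)  (+0.0897+0.0004i)·(-0.2722-0.2223i)  (+0.0001-0.0099i)·(-0.2686+0.1623i)
Y_3^0(R⁻¹ n̂) = +0.189115+0.000000i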